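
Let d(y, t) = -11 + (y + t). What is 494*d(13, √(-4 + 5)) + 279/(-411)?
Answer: 202941/137 ≈ 1481.3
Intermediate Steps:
d(y, t) = -11 + t + y (d(y, t) = -11 + (t + y) = -11 + t + y)
494*d(13, √(-4 + 5)) + 279/(-411) = 494*(-11 + √(-4 + 5) + 13) + 279/(-411) = 494*(-11 + √1 + 13) + 279*(-1/411) = 494*(-11 + 1 + 13) - 93/137 = 494*3 - 93/137 = 1482 - 93/137 = 202941/137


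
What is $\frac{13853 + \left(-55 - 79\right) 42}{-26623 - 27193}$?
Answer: $- \frac{1175}{7688} \approx -0.15284$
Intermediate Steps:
$\frac{13853 + \left(-55 - 79\right) 42}{-26623 - 27193} = \frac{13853 - 5628}{-53816} = \left(13853 - 5628\right) \left(- \frac{1}{53816}\right) = 8225 \left(- \frac{1}{53816}\right) = - \frac{1175}{7688}$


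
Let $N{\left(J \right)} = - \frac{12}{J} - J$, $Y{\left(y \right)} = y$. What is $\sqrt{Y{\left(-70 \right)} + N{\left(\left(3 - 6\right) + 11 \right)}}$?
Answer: $\frac{i \sqrt{318}}{2} \approx 8.9163 i$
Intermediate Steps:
$N{\left(J \right)} = - J - \frac{12}{J}$
$\sqrt{Y{\left(-70 \right)} + N{\left(\left(3 - 6\right) + 11 \right)}} = \sqrt{-70 - \left(8 + \frac{12}{\left(3 - 6\right) + 11}\right)} = \sqrt{-70 - \left(8 + \frac{12}{-3 + 11}\right)} = \sqrt{-70 - \left(8 + \frac{12}{8}\right)} = \sqrt{-70 - \frac{19}{2}} = \sqrt{- \frac{159}{2}} = \frac{i \sqrt{318}}{2}$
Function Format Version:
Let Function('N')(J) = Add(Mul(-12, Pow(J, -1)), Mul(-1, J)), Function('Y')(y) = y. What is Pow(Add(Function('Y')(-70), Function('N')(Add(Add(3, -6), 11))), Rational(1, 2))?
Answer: Mul(Rational(1, 2), I, Pow(318, Rational(1, 2))) ≈ Mul(8.9163, I)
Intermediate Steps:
Function('N')(J) = Add(Mul(-1, J), Mul(-12, Pow(J, -1)))
Pow(Add(Function('Y')(-70), Function('N')(Add(Add(3, -6), 11))), Rational(1, 2)) = Pow(Add(-70, Add(Mul(-1, Add(Add(3, -6), 11)), Mul(-12, Pow(Add(Add(3, -6), 11), -1)))), Rational(1, 2)) = Pow(Add(-70, Add(Mul(-1, Add(-3, 11)), Mul(-12, Pow(Add(-3, 11), -1)))), Rational(1, 2)) = Pow(Add(-70, Add(Mul(-1, 8), Mul(-12, Pow(8, -1)))), Rational(1, 2)) = Pow(Add(-70, Add(-8, Mul(-12, Rational(1, 8)))), Rational(1, 2)) = Pow(Add(-70, Add(-8, Rational(-3, 2))), Rational(1, 2)) = Pow(Add(-70, Rational(-19, 2)), Rational(1, 2)) = Pow(Rational(-159, 2), Rational(1, 2)) = Mul(Rational(1, 2), I, Pow(318, Rational(1, 2)))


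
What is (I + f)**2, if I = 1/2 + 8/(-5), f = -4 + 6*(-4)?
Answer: 84681/100 ≈ 846.81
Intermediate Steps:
f = -28 (f = -4 - 24 = -28)
I = -11/10 (I = 1*(1/2) + 8*(-1/5) = 1/2 - 8/5 = -11/10 ≈ -1.1000)
(I + f)**2 = (-11/10 - 28)**2 = (-291/10)**2 = 84681/100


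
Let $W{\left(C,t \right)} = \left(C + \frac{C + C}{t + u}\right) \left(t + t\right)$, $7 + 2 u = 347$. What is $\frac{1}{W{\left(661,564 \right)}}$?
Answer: $\frac{367}{274383744} \approx 1.3375 \cdot 10^{-6}$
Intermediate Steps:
$u = 170$ ($u = - \frac{7}{2} + \frac{1}{2} \cdot 347 = - \frac{7}{2} + \frac{347}{2} = 170$)
$W{\left(C,t \right)} = 2 t \left(C + \frac{2 C}{170 + t}\right)$ ($W{\left(C,t \right)} = \left(C + \frac{C + C}{t + 170}\right) \left(t + t\right) = \left(C + \frac{2 C}{170 + t}\right) 2 t = 2 t \left(C + \frac{2 C}{170 + t}\right)$)
$\frac{1}{W{\left(661,564 \right)}} = \frac{1}{2 \cdot 661 \cdot 564 \frac{1}{170 + 564} \left(172 + 564\right)} = \frac{1}{2 \cdot 661 \cdot 564 \cdot \frac{1}{734} \cdot 736} = \frac{1}{\frac{274383744}{367}} = \frac{367}{274383744}$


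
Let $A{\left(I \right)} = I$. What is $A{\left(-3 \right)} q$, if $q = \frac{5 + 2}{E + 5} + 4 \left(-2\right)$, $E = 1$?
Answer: $\frac{41}{2} \approx 20.5$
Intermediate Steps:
$q = - \frac{41}{6}$ ($q = \frac{5 + 2}{1 + 5} + 4 \left(-2\right) = \frac{7}{6} - 8 = - \frac{41}{6} \approx -6.8333$)
$A{\left(-3 \right)} q = \left(-3\right) \left(- \frac{41}{6}\right) = \frac{41}{2}$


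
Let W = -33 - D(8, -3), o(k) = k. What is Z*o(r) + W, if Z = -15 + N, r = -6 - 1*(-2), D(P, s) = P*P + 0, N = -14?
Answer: 19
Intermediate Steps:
D(P, s) = P² (D(P, s) = P² + 0 = P²)
r = -4 (r = -6 + 2 = -4)
Z = -29 (Z = -15 - 14 = -29)
W = -97 (W = -33 - 1*8² = -33 - 1*64 = -33 - 64 = -97)
Z*o(r) + W = -29*(-4) - 97 = 116 - 97 = 19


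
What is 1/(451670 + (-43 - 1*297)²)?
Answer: 1/567270 ≈ 1.7628e-6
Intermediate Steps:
1/(451670 + (-43 - 1*297)²) = 1/(451670 + (-43 - 297)²) = 1/(451670 + (-340)²) = 1/(451670 + 115600) = 1/567270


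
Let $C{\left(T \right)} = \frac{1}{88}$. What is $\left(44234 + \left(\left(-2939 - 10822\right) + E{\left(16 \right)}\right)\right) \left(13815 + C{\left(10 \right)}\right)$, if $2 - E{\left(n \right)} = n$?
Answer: $\frac{3366331449}{8} \approx 4.2079 \cdot 10^{8}$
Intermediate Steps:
$E{\left(n \right)} = 2 - n$
$C{\left(T \right)} = \frac{1}{88}$
$\left(44234 + \left(\left(-2939 - 10822\right) + E{\left(16 \right)}\right)\right) \left(13815 + C{\left(10 \right)}\right) = \left(44234 + \left(\left(-2939 - 10822\right) + \left(2 - 16\right)\right)\right) \left(13815 + \frac{1}{88}\right) = \left(44234 + \left(-13761 + \left(2 - 16\right)\right)\right) \frac{1215721}{88} = \left(44234 - 13775\right) \frac{1215721}{88} = 30459 \cdot \frac{1215721}{88} = \frac{3366331449}{8}$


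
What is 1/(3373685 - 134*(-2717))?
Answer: 1/3737763 ≈ 2.6754e-7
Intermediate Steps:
1/(3373685 - 134*(-2717)) = 1/(3373685 - 1*(-364078)) = 1/(3373685 + 364078) = 1/3737763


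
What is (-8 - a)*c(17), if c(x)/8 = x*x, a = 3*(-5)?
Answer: 16184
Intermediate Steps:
a = -15
c(x) = 8*x² (c(x) = 8*(x*x) = 8*x²)
(-8 - a)*c(17) = (-8 - 1*(-15))*(8*17²) = (-8 + 15)*(8*289) = 7*2312 = 16184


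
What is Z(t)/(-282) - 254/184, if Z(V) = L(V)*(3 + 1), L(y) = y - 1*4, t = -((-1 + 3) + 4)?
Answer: -16067/12972 ≈ -1.2386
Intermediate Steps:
t = -6 (t = -(2 + 4) = -1*6 = -6)
L(y) = -4 + y (L(y) = y - 4 = -4 + y)
Z(V) = -16 + 4*V (Z(V) = (-4 + V)*(3 + 1) = (-4 + V)*4 = -16 + 4*V)
Z(t)/(-282) - 254/184 = (-16 + 4*(-6))/(-282) - 254/184 = (-16 - 24)*(-1/282) - 254*1/184 = -40*(-1/282) - 127/92 = 20/141 - 127/92 = -16067/12972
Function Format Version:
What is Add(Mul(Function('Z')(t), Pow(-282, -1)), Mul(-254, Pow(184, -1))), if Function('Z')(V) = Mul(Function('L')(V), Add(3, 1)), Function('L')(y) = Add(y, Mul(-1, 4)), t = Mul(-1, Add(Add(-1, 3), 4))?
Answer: Rational(-16067, 12972) ≈ -1.2386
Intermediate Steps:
t = -6 (t = Mul(-1, Add(2, 4)) = Mul(-1, 6) = -6)
Function('L')(y) = Add(-4, y) (Function('L')(y) = Add(y, -4) = Add(-4, y))
Function('Z')(V) = Add(-16, Mul(4, V)) (Function('Z')(V) = Mul(Add(-4, V), Add(3, 1)) = Mul(Add(-4, V), 4) = Add(-16, Mul(4, V)))
Add(Mul(Function('Z')(t), Pow(-282, -1)), Mul(-254, Pow(184, -1))) = Add(Mul(Add(-16, Mul(4, -6)), Pow(-282, -1)), Mul(-254, Pow(184, -1))) = Add(Mul(Add(-16, -24), Rational(-1, 282)), Mul(-254, Rational(1, 184))) = Add(Mul(-40, Rational(-1, 282)), Rational(-127, 92)) = Add(Rational(20, 141), Rational(-127, 92)) = Rational(-16067, 12972)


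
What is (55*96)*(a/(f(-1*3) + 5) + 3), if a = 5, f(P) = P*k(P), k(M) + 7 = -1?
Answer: 485760/29 ≈ 16750.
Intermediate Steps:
k(M) = -8 (k(M) = -7 - 1 = -8)
f(P) = -8*P (f(P) = P*(-8) = -8*P)
(55*96)*(a/(f(-1*3) + 5) + 3) = (55*96)*(5/(-(-8)*3 + 5) + 3) = 5280*(5/(-8*(-3) + 5) + 3) = 5280*(5/(24 + 5) + 3) = 5280*(5/29 + 3) = 5280*(92/29) = 485760/29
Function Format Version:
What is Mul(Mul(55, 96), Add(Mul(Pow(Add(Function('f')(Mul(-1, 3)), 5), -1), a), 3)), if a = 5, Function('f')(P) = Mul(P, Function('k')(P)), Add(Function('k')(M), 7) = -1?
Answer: Rational(485760, 29) ≈ 16750.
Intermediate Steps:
Function('k')(M) = -8 (Function('k')(M) = Add(-7, -1) = -8)
Function('f')(P) = Mul(-8, P) (Function('f')(P) = Mul(P, -8) = Mul(-8, P))
Mul(Mul(55, 96), Add(Mul(Pow(Add(Function('f')(Mul(-1, 3)), 5), -1), a), 3)) = Mul(Mul(55, 96), Add(Mul(Pow(Add(Mul(-8, Mul(-1, 3)), 5), -1), 5), 3)) = Mul(5280, Add(Mul(Pow(Add(Mul(-8, -3), 5), -1), 5), 3)) = Mul(5280, Add(Mul(Pow(Add(24, 5), -1), 5), 3)) = Mul(5280, Add(Mul(Pow(29, -1), 5), 3)) = Mul(5280, Add(Mul(Rational(1, 29), 5), 3)) = Mul(5280, Add(Rational(5, 29), 3)) = Mul(5280, Rational(92, 29)) = Rational(485760, 29)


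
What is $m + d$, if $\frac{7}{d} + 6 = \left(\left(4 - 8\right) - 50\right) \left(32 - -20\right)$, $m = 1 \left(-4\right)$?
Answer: $- \frac{1609}{402} \approx -4.0025$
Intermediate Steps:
$m = -4$
$d = - \frac{1}{402}$ ($d = \frac{7}{-6 + \left(\left(4 - 8\right) - 50\right) \left(32 - -20\right)} = \frac{7}{-6 + \left(\left(4 - 8\right) - 50\right) \left(32 + 20\right)} = \frac{7}{-6 + \left(-4 - 50\right) 52} = \frac{7}{-6 - 2808} = \frac{7}{-2814} = 7 \left(- \frac{1}{2814}\right) = - \frac{1}{402} \approx -0.0024876$)
$m + d = -4 - \frac{1}{402} = - \frac{1609}{402}$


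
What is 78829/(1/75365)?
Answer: 5940947585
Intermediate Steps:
78829/(1/75365) = 78829*75365 = 5940947585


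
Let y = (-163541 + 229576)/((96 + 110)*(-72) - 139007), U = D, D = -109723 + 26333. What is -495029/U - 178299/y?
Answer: 457473068049761/1101331730 ≈ 4.1538e+5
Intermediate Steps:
D = -83390
U = -83390
y = -66035/153839 (y = 66035/(206*(-72) - 139007) = 66035/(-14832 - 139007) = 66035/(-153839) = 66035*(-1/153839) = -66035/153839 ≈ -0.42925)
-495029/U - 178299/y = -495029/(-83390) - 178299/(-66035/153839) = -495029*(-1/83390) - 178299*(-153839/66035) = 495029/83390 + 27429339861/66035 = 457473068049761/1101331730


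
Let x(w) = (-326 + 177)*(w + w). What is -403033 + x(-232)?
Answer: -333897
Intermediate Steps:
x(w) = -298*w
-403033 + x(-232) = -403033 - 298*(-232) = -403033 + 69136 = -333897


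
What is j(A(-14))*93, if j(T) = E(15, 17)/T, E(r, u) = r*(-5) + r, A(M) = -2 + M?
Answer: 1395/4 ≈ 348.75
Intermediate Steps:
E(r, u) = -4*r (E(r, u) = -5*r + r = -4*r)
j(T) = -60/T (j(T) = (-4*15)/T = -60/T)
j(A(-14))*93 = -60/(-2 - 14)*93 = -60/(-16)*93 = -60*(-1/16)*93 = (15/4)*93 = 1395/4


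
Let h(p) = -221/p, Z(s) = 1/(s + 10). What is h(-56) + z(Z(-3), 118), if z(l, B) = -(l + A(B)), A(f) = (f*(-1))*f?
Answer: 779957/56 ≈ 13928.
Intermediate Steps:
Z(s) = 1/(10 + s)
A(f) = -f² (A(f) = (-f)*f = -f²)
z(l, B) = B² - l (z(l, B) = -(l - B²) = B² - l)
h(-56) + z(Z(-3), 118) = -221/(-56) + (118² - 1/(10 - 3)) = -221*(-1/56) + (13924 - 1/7) = 221/56 + (13924 - 1*⅐) = 221/56 + (13924 - ⅐) = 221/56 + 97467/7 = 779957/56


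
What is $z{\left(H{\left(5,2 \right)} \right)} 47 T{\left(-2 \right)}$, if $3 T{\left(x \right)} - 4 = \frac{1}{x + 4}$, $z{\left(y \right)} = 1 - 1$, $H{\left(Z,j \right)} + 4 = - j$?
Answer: $0$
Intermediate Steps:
$H{\left(Z,j \right)} = -4 - j$
$z{\left(y \right)} = 0$
$T{\left(x \right)} = \frac{4}{3} + \frac{1}{3 \left(4 + x\right)}$ ($T{\left(x \right)} = \frac{4}{3} + \frac{1}{3 \left(x + 4\right)} = \frac{4}{3} + \frac{1}{3 \left(4 + x\right)}$)
$z{\left(H{\left(5,2 \right)} \right)} 47 T{\left(-2 \right)} = 0 \cdot 47 \frac{17 + 4 \left(-2\right)}{3 \left(4 - 2\right)} = 0 \frac{17 - 8}{3 \cdot 2} = 0 \cdot \frac{1}{3} \cdot \frac{1}{2} \cdot 9 = 0 \cdot \frac{3}{2} = 0$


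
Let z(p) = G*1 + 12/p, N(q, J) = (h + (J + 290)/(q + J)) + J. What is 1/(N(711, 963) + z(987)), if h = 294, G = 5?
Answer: 550746/695460385 ≈ 0.00079192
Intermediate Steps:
N(q, J) = 294 + J + (290 + J)/(J + q) (N(q, J) = (294 + (J + 290)/(q + J)) + J = (294 + (290 + J)/(J + q)) + J = 294 + J + (290 + J)/(J + q))
z(p) = 5 + 12/p (z(p) = 5*1 + 12/p = 5 + 12/p)
1/(N(711, 963) + z(987)) = 1/((290 + 963**2 + 294*711 + 295*963 + 963*711)/(963 + 711) + (5 + 12/987)) = 1/((290 + 927369 + 209034 + 284085 + 684693)/1674 + (5 + 12*(1/987))) = 1/((1/1674)*2105471 + (5 + 4/329)) = 1/(2105471/1674 + 1649/329) = 1/(695460385/550746) = 550746/695460385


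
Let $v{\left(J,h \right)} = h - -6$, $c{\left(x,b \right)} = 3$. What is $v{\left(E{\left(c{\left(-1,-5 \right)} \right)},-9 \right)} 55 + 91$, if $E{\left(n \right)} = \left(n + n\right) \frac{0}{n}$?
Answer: $-74$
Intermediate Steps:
$E{\left(n \right)} = 0$ ($E{\left(n \right)} = 2 n 0 = 0$)
$v{\left(J,h \right)} = 6 + h$ ($v{\left(J,h \right)} = h + 6 = 6 + h$)
$v{\left(E{\left(c{\left(-1,-5 \right)} \right)},-9 \right)} 55 + 91 = \left(6 - 9\right) 55 + 91 = \left(-3\right) 55 + 91 = -165 + 91 = -74$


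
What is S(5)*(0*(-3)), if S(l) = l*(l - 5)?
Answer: 0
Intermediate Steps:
S(l) = l*(-5 + l)
S(5)*(0*(-3)) = (5*(-5 + 5))*(0*(-3)) = (5*0)*0 = 0*0 = 0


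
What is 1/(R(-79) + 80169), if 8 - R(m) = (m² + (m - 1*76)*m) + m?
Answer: 1/61770 ≈ 1.6189e-5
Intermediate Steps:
R(m) = 8 - m - m² - m*(-76 + m) (R(m) = 8 - ((m² + (m - 1*76)*m) + m) = 8 - ((m² + (m - 76)*m) + m) = 8 - ((m² + (-76 + m)*m) + m) = 8 - ((m² + m*(-76 + m)) + m) = 8 - (m + m² + m*(-76 + m)) = 8 + (-m - m² - m*(-76 + m)) = 8 - m - m² - m*(-76 + m))
1/(R(-79) + 80169) = 1/((8 - 2*(-79)² + 75*(-79)) + 80169) = 1/((8 - 2*6241 - 5925) + 80169) = 1/((8 - 12482 - 5925) + 80169) = 1/(-18399 + 80169) = 1/61770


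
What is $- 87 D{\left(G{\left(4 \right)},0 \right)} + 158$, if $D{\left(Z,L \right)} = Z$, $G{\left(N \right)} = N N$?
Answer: $-1234$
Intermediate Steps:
$G{\left(N \right)} = N^{2}$
$- 87 D{\left(G{\left(4 \right)},0 \right)} + 158 = - 87 \cdot 4^{2} + 158 = \left(-87\right) 16 + 158 = -1392 + 158 = -1234$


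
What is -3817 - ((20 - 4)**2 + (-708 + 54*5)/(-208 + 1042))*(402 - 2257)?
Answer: 65342342/139 ≈ 4.7009e+5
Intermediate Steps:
-3817 - ((20 - 4)**2 + (-708 + 54*5)/(-208 + 1042))*(402 - 2257) = -3817 - (16**2 + (-708 + 270)/834)*(-1855) = -3817 - (256 - 438*1/834)*(-1855) = -3817 - (256 - 73/139)*(-1855) = -3817 - 35511*(-1855)/139 = -3817 - 1*(-65872905/139) = -3817 + 65872905/139 = 65342342/139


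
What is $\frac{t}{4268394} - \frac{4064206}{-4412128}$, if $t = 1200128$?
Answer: $\frac{5660687714387}{4708175170608} \approx 1.2023$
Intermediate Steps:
$\frac{t}{4268394} - \frac{4064206}{-4412128} = \frac{1200128}{4268394} - \frac{4064206}{-4412128} = 1200128 \cdot \frac{1}{4268394} - - \frac{2032103}{2206064} = \frac{600064}{2134197} + \frac{2032103}{2206064} = \frac{5660687714387}{4708175170608}$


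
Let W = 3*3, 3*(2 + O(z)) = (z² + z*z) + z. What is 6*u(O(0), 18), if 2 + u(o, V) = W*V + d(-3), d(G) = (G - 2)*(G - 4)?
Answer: 1170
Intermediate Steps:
O(z) = -2 + z/3 + 2*z²/3 (O(z) = -2 + ((z² + z*z) + z)/3 = -2 + ((z² + z²) + z)/3 = -2 + (2*z² + z)/3 = -2 + (z + 2*z²)/3 = -2 + (z/3 + 2*z²/3) = -2 + z/3 + 2*z²/3)
d(G) = (-4 + G)*(-2 + G) (d(G) = (-2 + G)*(-4 + G) = (-4 + G)*(-2 + G))
W = 9
u(o, V) = 33 + 9*V (u(o, V) = -2 + (9*V + (8 + (-3)² - 6*(-3))) = -2 + (9*V + (8 + 9 + 18)) = -2 + (9*V + 35) = -2 + (35 + 9*V) = 33 + 9*V)
6*u(O(0), 18) = 6*(33 + 9*18) = 6*(33 + 162) = 6*195 = 1170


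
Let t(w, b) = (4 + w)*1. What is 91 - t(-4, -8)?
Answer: 91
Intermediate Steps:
t(w, b) = 4 + w
91 - t(-4, -8) = 91 - (4 - 4) = 91 - 1*0 = 91 + 0 = 91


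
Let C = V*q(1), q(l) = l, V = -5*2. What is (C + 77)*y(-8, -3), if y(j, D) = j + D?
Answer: -737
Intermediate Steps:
V = -10
y(j, D) = D + j
C = -10 (C = -10*1 = -10)
(C + 77)*y(-8, -3) = (-10 + 77)*(-3 - 8) = 67*(-11) = -737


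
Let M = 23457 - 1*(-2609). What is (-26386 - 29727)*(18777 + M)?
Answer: -2516275259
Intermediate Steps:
M = 26066 (M = 23457 + 2609 = 26066)
(-26386 - 29727)*(18777 + M) = (-26386 - 29727)*(18777 + 26066) = -56113*44843 = -2516275259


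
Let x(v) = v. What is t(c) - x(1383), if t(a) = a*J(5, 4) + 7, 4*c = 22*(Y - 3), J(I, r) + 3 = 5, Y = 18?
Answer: -1211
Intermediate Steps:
J(I, r) = 2 (J(I, r) = -3 + 5 = 2)
c = 165/2 (c = (22*(18 - 3))/4 = (22*15)/4 = (¼)*330 = 165/2 ≈ 82.500)
t(a) = 7 + 2*a (t(a) = a*2 + 7 = 2*a + 7 = 7 + 2*a)
t(c) - x(1383) = (7 + 2*(165/2)) - 1*1383 = (7 + 165) - 1383 = 172 - 1383 = -1211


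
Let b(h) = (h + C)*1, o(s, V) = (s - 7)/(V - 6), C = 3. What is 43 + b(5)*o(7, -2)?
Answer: 43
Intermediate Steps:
o(s, V) = (-7 + s)/(-6 + V)
b(h) = 3 + h (b(h) = (h + 3)*1 = (3 + h)*1 = 3 + h)
43 + b(5)*o(7, -2) = 43 + (3 + 5)*((-7 + 7)/(-6 - 2)) = 43 + 8*(0/(-8)) = 43 + 8*(-⅛*0) = 43 + 8*0 = 43 + 0 = 43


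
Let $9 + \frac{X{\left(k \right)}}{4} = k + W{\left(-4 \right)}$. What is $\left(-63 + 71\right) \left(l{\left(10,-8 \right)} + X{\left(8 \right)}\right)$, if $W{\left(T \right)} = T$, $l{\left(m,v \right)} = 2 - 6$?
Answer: $-192$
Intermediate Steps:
$l{\left(m,v \right)} = -4$
$X{\left(k \right)} = -52 + 4 k$ ($X{\left(k \right)} = -36 + 4 \left(k - 4\right) = -36 + 4 \left(-4 + k\right) = -36 + \left(-16 + 4 k\right) = -52 + 4 k$)
$\left(-63 + 71\right) \left(l{\left(10,-8 \right)} + X{\left(8 \right)}\right) = \left(-63 + 71\right) \left(-4 + \left(-52 + 4 \cdot 8\right)\right) = 8 \left(-4 + \left(-52 + 32\right)\right) = 8 \left(-4 - 20\right) = 8 \left(-24\right) = -192$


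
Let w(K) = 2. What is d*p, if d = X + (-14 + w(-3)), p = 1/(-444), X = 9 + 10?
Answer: -7/444 ≈ -0.015766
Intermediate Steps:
X = 19
p = -1/444 ≈ -0.0022523
d = 7 (d = 19 + (-14 + 2) = 19 - 12 = 7)
d*p = 7*(-1/444) = -7/444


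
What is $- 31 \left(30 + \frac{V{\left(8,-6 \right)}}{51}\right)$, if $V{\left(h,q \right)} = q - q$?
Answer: $-930$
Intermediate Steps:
$V{\left(h,q \right)} = 0$
$- 31 \left(30 + \frac{V{\left(8,-6 \right)}}{51}\right) = - 31 \left(30 + \frac{0}{51}\right) = - 31 \left(30 + 0 \cdot \frac{1}{51}\right) = - 31 \left(30 + 0\right) = \left(-31\right) 30 = -930$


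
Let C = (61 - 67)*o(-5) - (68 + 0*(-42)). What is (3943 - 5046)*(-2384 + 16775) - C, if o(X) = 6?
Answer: -15873169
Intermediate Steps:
C = -104 (C = (61 - 67)*6 - (68 + 0*(-42)) = -6*6 - (68 + 0) = -36 - 1*68 = -36 - 68 = -104)
(3943 - 5046)*(-2384 + 16775) - C = (3943 - 5046)*(-2384 + 16775) - 1*(-104) = -1103*14391 + 104 = -15873273 + 104 = -15873169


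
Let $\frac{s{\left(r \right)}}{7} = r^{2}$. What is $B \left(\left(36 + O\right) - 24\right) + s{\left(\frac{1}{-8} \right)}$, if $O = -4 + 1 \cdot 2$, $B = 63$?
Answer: $\frac{40327}{64} \approx 630.11$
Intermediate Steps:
$O = -2$ ($O = -4 + 2 = -2$)
$s{\left(r \right)} = 7 r^{2}$
$B \left(\left(36 + O\right) - 24\right) + s{\left(\frac{1}{-8} \right)} = 63 \left(\left(36 - 2\right) - 24\right) + 7 \left(\frac{1}{-8}\right)^{2} = 63 \left(34 - 24\right) + 7 \left(- \frac{1}{8}\right)^{2} = 63 \cdot 10 + 7 \cdot \frac{1}{64} = 630 + \frac{7}{64} = \frac{40327}{64}$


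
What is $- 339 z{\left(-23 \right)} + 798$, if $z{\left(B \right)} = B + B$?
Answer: $16392$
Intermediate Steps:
$z{\left(B \right)} = 2 B$
$- 339 z{\left(-23 \right)} + 798 = - 339 \cdot 2 \left(-23\right) + 798 = \left(-339\right) \left(-46\right) + 798 = 15594 + 798 = 16392$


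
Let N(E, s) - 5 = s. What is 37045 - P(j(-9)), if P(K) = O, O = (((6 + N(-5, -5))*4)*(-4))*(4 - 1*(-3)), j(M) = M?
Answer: 37717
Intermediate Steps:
N(E, s) = 5 + s
O = -672 (O = (((6 + (5 - 5))*4)*(-4))*(4 - 1*(-3)) = (((6 + 0)*4)*(-4))*(4 + 3) = ((6*4)*(-4))*7 = (24*(-4))*7 = -96*7 = -672)
P(K) = -672
37045 - P(j(-9)) = 37045 - 1*(-672) = 37045 + 672 = 37717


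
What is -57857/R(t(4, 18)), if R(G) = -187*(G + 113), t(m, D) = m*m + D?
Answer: 57857/27489 ≈ 2.1047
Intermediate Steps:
t(m, D) = D + m² (t(m, D) = m² + D = D + m²)
R(G) = -21131 - 187*G (R(G) = -187*(113 + G) = -21131 - 187*G)
-57857/R(t(4, 18)) = -57857/(-21131 - 187*(18 + 4²)) = -57857/(-21131 - 187*(18 + 16)) = -57857/(-21131 - 187*34) = -57857/(-21131 - 6358) = -57857/(-27489) = -57857*(-1/27489) = 57857/27489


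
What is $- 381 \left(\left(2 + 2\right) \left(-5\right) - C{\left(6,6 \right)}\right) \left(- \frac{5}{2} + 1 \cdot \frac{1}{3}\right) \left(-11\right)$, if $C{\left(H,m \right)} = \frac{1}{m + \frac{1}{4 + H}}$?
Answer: $\frac{11169015}{61} \approx 1.831 \cdot 10^{5}$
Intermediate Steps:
$- 381 \left(\left(2 + 2\right) \left(-5\right) - C{\left(6,6 \right)}\right) \left(- \frac{5}{2} + 1 \cdot \frac{1}{3}\right) \left(-11\right) = - 381 \left(\left(2 + 2\right) \left(-5\right) - \frac{4 + 6}{1 + 4 \cdot 6 + 6 \cdot 6}\right) \left(- \frac{5}{2} + 1 \cdot \frac{1}{3}\right) \left(-11\right) = - 381 \left(4 \left(-5\right) - \frac{1}{1 + 24 + 36} \cdot 10\right) \left(\left(-5\right) \frac{1}{2} + 1 \cdot \frac{1}{3}\right) \left(-11\right) = - 381 \left(-20 - \frac{1}{61} \cdot 10\right) \left(- \frac{5}{2} + \frac{1}{3}\right) \left(-11\right) = - 381 \left(-20 - \frac{1}{61} \cdot 10\right) \left(- \frac{13}{6}\right) \left(-11\right) = - 381 \left(-20 - \frac{10}{61}\right) \left(- \frac{13}{6}\right) \left(-11\right) = - 381 \left(- \frac{1230}{61}\right) \left(- \frac{13}{6}\right) \left(-11\right) = - 381 \cdot \frac{2665}{61} \left(-11\right) = \left(-381\right) \left(- \frac{29315}{61}\right) = \frac{11169015}{61}$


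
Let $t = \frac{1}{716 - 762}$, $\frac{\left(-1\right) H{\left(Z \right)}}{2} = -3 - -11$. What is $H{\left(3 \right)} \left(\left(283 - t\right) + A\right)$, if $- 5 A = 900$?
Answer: $- \frac{37912}{23} \approx -1648.3$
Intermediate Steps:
$H{\left(Z \right)} = -16$ ($H{\left(Z \right)} = - 2 \left(-3 - -11\right) = - 2 \left(-3 + 11\right) = \left(-2\right) 8 = -16$)
$t = - \frac{1}{46}$ ($t = \frac{1}{-46} = - \frac{1}{46} \approx -0.021739$)
$A = -180$ ($A = \left(- \frac{1}{5}\right) 900 = -180$)
$H{\left(3 \right)} \left(\left(283 - t\right) + A\right) = - 16 \left(\left(283 - - \frac{1}{46}\right) - 180\right) = - 16 \left(\left(283 + \frac{1}{46}\right) - 180\right) = - 16 \left(\frac{13019}{46} - 180\right) = \left(-16\right) \frac{4739}{46} = - \frac{37912}{23}$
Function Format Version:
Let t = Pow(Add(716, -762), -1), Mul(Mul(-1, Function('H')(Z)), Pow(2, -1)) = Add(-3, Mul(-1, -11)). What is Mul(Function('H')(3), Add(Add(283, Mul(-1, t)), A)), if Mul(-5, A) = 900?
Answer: Rational(-37912, 23) ≈ -1648.3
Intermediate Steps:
Function('H')(Z) = -16 (Function('H')(Z) = Mul(-2, Add(-3, Mul(-1, -11))) = Mul(-2, Add(-3, 11)) = Mul(-2, 8) = -16)
t = Rational(-1, 46) (t = Pow(-46, -1) = Rational(-1, 46) ≈ -0.021739)
A = -180 (A = Mul(Rational(-1, 5), 900) = -180)
Mul(Function('H')(3), Add(Add(283, Mul(-1, t)), A)) = Mul(-16, Add(Add(283, Mul(-1, Rational(-1, 46))), -180)) = Mul(-16, Add(Add(283, Rational(1, 46)), -180)) = Mul(-16, Add(Rational(13019, 46), -180)) = Mul(-16, Rational(4739, 46)) = Rational(-37912, 23)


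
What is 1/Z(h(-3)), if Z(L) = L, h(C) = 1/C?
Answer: -3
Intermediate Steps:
1/Z(h(-3)) = 1/(1/(-3)) = 1/(-⅓) = -3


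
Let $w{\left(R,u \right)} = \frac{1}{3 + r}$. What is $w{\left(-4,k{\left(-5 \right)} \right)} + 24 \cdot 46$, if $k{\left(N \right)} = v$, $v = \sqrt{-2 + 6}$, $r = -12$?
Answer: $\frac{9935}{9} \approx 1103.9$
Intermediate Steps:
$v = 2$ ($v = \sqrt{4} = 2$)
$k{\left(N \right)} = 2$
$w{\left(R,u \right)} = - \frac{1}{9}$ ($w{\left(R,u \right)} = \frac{1}{3 - 12} = \frac{1}{-9} = - \frac{1}{9}$)
$w{\left(-4,k{\left(-5 \right)} \right)} + 24 \cdot 46 = - \frac{1}{9} + 24 \cdot 46 = - \frac{1}{9} + 1104 = \frac{9935}{9}$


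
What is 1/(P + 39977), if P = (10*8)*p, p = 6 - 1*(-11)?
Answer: 1/41337 ≈ 2.4191e-5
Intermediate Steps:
p = 17 (p = 6 + 11 = 17)
P = 1360 (P = (10*8)*17 = 80*17 = 1360)
1/(P + 39977) = 1/(1360 + 39977) = 1/41337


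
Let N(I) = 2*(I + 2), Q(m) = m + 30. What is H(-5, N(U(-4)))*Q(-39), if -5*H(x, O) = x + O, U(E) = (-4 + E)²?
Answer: 1143/5 ≈ 228.60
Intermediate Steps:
Q(m) = 30 + m
N(I) = 4 + 2*I (N(I) = 2*(2 + I) = 4 + 2*I)
H(x, O) = -O/5 - x/5 (H(x, O) = -(x + O)/5 = -(O + x)/5 = -O/5 - x/5)
H(-5, N(U(-4)))*Q(-39) = (-(4 + 2*(-4 - 4)²)/5 - ⅕*(-5))*(30 - 39) = (-(4 + 2*(-8)²)/5 + 1)*(-9) = (-(4 + 2*64)/5 + 1)*(-9) = (-(4 + 128)/5 + 1)*(-9) = (-⅕*132 + 1)*(-9) = (-132/5 + 1)*(-9) = -127/5*(-9) = 1143/5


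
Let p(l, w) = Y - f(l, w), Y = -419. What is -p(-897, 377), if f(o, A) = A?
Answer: 796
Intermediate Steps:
p(l, w) = -419 - w
-p(-897, 377) = -(-419 - 1*377) = -(-419 - 377) = -1*(-796) = 796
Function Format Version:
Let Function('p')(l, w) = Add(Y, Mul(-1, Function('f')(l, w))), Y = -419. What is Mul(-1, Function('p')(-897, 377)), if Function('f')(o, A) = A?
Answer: 796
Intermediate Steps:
Function('p')(l, w) = Add(-419, Mul(-1, w))
Mul(-1, Function('p')(-897, 377)) = Mul(-1, Add(-419, Mul(-1, 377))) = Mul(-1, Add(-419, -377)) = Mul(-1, -796) = 796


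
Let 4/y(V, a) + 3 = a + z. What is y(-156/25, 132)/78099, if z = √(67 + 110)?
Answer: 43/107151828 - √177/321455484 ≈ 3.5991e-7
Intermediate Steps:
z = √177 ≈ 13.304
y(V, a) = 4/(-3 + a + √177) (y(V, a) = 4/(-3 + (a + √177)) = 4/(-3 + a + √177))
y(-156/25, 132)/78099 = (4/(-3 + 132 + √177))/78099 = (4/(129 + √177))*(1/78099) = 4/(78099*(129 + √177))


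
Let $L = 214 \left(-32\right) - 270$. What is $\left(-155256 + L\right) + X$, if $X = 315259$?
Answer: $152885$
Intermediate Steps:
$L = -7118$ ($L = -6848 - 270 = -7118$)
$\left(-155256 + L\right) + X = \left(-155256 - 7118\right) + 315259 = -162374 + 315259 = 152885$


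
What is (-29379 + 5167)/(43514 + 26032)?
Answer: -12106/34773 ≈ -0.34814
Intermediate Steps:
(-29379 + 5167)/(43514 + 26032) = -24212/69546 = -24212*1/69546 = -12106/34773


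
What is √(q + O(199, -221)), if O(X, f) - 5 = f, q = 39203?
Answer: √38987 ≈ 197.45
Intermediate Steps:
O(X, f) = 5 + f
√(q + O(199, -221)) = √(39203 + (5 - 221)) = √(39203 - 216) = √38987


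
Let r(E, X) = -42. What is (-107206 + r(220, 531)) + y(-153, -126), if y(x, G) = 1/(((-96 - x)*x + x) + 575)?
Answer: -890051153/8299 ≈ -1.0725e+5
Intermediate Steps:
y(x, G) = 1/(575 + x + x*(-96 - x)) (y(x, G) = 1/((x*(-96 - x) + x) + 575) = 1/((x + x*(-96 - x)) + 575) = 1/(575 + x + x*(-96 - x)))
(-107206 + r(220, 531)) + y(-153, -126) = (-107206 - 42) - 1/(-575 + (-153)² + 95*(-153)) = -107248 - 1/(-575 + 23409 - 14535) = -107248 - 1/8299 = -890051153/8299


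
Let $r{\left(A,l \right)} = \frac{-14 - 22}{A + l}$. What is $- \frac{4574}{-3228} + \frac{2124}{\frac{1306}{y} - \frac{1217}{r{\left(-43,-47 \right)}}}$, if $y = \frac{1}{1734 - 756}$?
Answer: $\frac{5835163709}{4113199914} \approx 1.4186$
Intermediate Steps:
$y = \frac{1}{978} \approx 0.0010225$
$r{\left(A,l \right)} = - \frac{36}{A + l}$
$- \frac{4574}{-3228} + \frac{2124}{\frac{1306}{y} - \frac{1217}{r{\left(-43,-47 \right)}}} = - \frac{4574}{-3228} + \frac{2124}{1306 \frac{1}{\frac{1}{978}} - \frac{1217}{\left(-36\right) \frac{1}{-43 - 47}}} = \left(-4574\right) \left(- \frac{1}{3228}\right) + \frac{2124}{1306 \cdot 978 - \frac{1217}{\left(-36\right) \frac{1}{-90}}} = \frac{2287}{1614} + \frac{2124}{1277268 - \frac{1217}{\left(-36\right) \left(- \frac{1}{90}\right)}} = \frac{2287}{1614} + \frac{2124}{1277268 - \frac{1217}{\frac{2}{5}}} = \frac{2287}{1614} + \frac{2124}{1277268 - \frac{6085}{2}} = \frac{2287}{1614} + \frac{2124}{\frac{2548451}{2}} = \frac{2287}{1614} + 2124 \cdot \frac{2}{2548451} = \frac{2287}{1614} + \frac{4248}{2548451} = \frac{5835163709}{4113199914}$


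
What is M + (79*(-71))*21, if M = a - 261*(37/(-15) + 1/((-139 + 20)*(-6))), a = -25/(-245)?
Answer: -975821711/8330 ≈ -1.1715e+5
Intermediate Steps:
a = 5/49 (a = -25*(-1/245) = 5/49 ≈ 0.10204)
M = 5360659/8330 (M = 5/49 - 261*(37/(-15) + 1/((-139 + 20)*(-6))) = 5/49 - 261*(37*(-1/15) - ⅙/(-119)) = 5/49 - 261*(-37/15 - 1/119*(-⅙)) = 5/49 - 261*(-37/15 + 1/714) = 5/49 - 261*(-8801/3570) = 5/49 + 765687/1190 = 5360659/8330 ≈ 643.54)
M + (79*(-71))*21 = 5360659/8330 + (79*(-71))*21 = 5360659/8330 - 5609*21 = 5360659/8330 - 117789 = -975821711/8330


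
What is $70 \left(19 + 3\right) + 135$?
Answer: $1675$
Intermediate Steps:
$70 \left(19 + 3\right) + 135 = 70 \cdot 22 + 135 = 1540 + 135 = 1675$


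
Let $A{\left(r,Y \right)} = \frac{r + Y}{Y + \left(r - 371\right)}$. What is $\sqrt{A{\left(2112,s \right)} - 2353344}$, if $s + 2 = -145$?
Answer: $\frac{i \sqrt{5979458023374}}{1594} \approx 1534.1 i$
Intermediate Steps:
$s = -147$ ($s = -2 - 145 = -147$)
$A{\left(r,Y \right)} = \frac{Y + r}{-371 + Y + r}$ ($A{\left(r,Y \right)} = \frac{Y + r}{Y + \left(r - 371\right)} = \frac{Y + r}{Y + \left(-371 + r\right)} = \frac{Y + r}{-371 + Y + r}$)
$\sqrt{A{\left(2112,s \right)} - 2353344} = \sqrt{\frac{-147 + 2112}{-371 - 147 + 2112} - 2353344} = \sqrt{\frac{1}{1594} \cdot 1965 - 2353344} = \sqrt{\frac{1965}{1594} - 2353344} = \sqrt{- \frac{3751228371}{1594}} = \frac{i \sqrt{5979458023374}}{1594}$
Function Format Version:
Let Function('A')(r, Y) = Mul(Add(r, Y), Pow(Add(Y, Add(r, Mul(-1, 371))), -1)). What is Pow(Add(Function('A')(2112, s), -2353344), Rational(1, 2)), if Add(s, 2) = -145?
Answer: Mul(Rational(1, 1594), I, Pow(5979458023374, Rational(1, 2))) ≈ Mul(1534.1, I)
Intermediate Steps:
s = -147 (s = Add(-2, -145) = -147)
Function('A')(r, Y) = Mul(Pow(Add(-371, Y, r), -1), Add(Y, r)) (Function('A')(r, Y) = Mul(Add(Y, r), Pow(Add(Y, Add(r, -371)), -1)) = Mul(Add(Y, r), Pow(Add(Y, Add(-371, r)), -1)) = Mul(Add(Y, r), Pow(Add(-371, Y, r), -1)) = Mul(Pow(Add(-371, Y, r), -1), Add(Y, r)))
Pow(Add(Function('A')(2112, s), -2353344), Rational(1, 2)) = Pow(Add(Mul(Pow(Add(-371, -147, 2112), -1), Add(-147, 2112)), -2353344), Rational(1, 2)) = Pow(Add(Mul(Pow(1594, -1), 1965), -2353344), Rational(1, 2)) = Pow(Add(Mul(Rational(1, 1594), 1965), -2353344), Rational(1, 2)) = Pow(Add(Rational(1965, 1594), -2353344), Rational(1, 2)) = Pow(Rational(-3751228371, 1594), Rational(1, 2)) = Mul(Rational(1, 1594), I, Pow(5979458023374, Rational(1, 2)))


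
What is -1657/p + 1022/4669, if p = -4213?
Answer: 1720317/2810071 ≈ 0.61220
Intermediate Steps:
-1657/p + 1022/4669 = -1657/(-4213) + 1022/4669 = -1657*(-1/4213) + 1022*(1/4669) = 1657/4213 + 146/667 = 1720317/2810071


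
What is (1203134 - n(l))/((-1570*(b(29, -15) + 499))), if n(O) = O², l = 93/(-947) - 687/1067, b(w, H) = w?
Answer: -614203946099152567/423187056629982480 ≈ -1.4514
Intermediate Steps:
l = -749820/1010449 (l = 93*(-1/947) - 687*1/1067 = -93/947 - 687/1067 = -749820/1010449 ≈ -0.74207)
(1203134 - n(l))/((-1570*(b(29, -15) + 499))) = (1203134 - (-749820/1010449)²)/((-1570*(29 + 499))) = (1203134 - 1*562230032400/1021007181601)/((-1570*528)) = (1203134 - 562230032400/1021007181601)/(-828960) = (1228407892198305134/1021007181601)*(-1/828960) = -614203946099152567/423187056629982480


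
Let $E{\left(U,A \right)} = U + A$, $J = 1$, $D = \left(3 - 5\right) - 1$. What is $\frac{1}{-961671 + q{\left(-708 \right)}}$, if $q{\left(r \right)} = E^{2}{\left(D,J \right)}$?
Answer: $- \frac{1}{961667} \approx -1.0399 \cdot 10^{-6}$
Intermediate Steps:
$D = -3$ ($D = -2 - 1 = -3$)
$E{\left(U,A \right)} = A + U$
$q{\left(r \right)} = 4$ ($q{\left(r \right)} = \left(1 - 3\right)^{2} = \left(-2\right)^{2} = 4$)
$\frac{1}{-961671 + q{\left(-708 \right)}} = \frac{1}{-961671 + 4} = \frac{1}{-961667} = - \frac{1}{961667}$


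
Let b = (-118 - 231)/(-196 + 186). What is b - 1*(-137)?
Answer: 1719/10 ≈ 171.90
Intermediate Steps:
b = 349/10 (b = -349/(-10) = -349*(-1/10) = 349/10 ≈ 34.900)
b - 1*(-137) = 349/10 - 1*(-137) = 349/10 + 137 = 1719/10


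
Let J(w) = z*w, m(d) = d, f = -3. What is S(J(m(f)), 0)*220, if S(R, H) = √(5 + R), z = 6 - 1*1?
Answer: 220*I*√10 ≈ 695.7*I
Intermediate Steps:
z = 5 (z = 6 - 1 = 5)
J(w) = 5*w
S(J(m(f)), 0)*220 = √(5 + 5*(-3))*220 = √(5 - 15)*220 = √(-10)*220 = (I*√10)*220 = 220*I*√10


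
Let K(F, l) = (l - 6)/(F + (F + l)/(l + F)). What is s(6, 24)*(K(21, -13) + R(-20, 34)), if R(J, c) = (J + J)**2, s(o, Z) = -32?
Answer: -562896/11 ≈ -51172.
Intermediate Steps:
K(F, l) = (-6 + l)/(1 + F) (K(F, l) = (-6 + l)/(F + (F + l)/(F + l)) = (-6 + l)/(F + 1) = (-6 + l)/(1 + F))
R(J, c) = 4*J**2 (R(J, c) = (2*J)**2 = 4*J**2)
s(6, 24)*(K(21, -13) + R(-20, 34)) = -32*((-6 - 13)/(1 + 21) + 4*(-20)**2) = -32*(-19/22 + 4*400) = -32*((1/22)*(-19) + 1600) = -32*(-19/22 + 1600) = -32*35181/22 = -562896/11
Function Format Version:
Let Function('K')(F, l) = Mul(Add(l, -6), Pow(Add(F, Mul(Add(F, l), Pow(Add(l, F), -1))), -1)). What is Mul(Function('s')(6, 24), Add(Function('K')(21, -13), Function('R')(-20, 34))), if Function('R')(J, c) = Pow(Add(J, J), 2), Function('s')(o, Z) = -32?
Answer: Rational(-562896, 11) ≈ -51172.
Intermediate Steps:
Function('K')(F, l) = Mul(Pow(Add(1, F), -1), Add(-6, l)) (Function('K')(F, l) = Mul(Add(-6, l), Pow(Add(F, Mul(Add(F, l), Pow(Add(F, l), -1))), -1)) = Mul(Add(-6, l), Pow(Add(F, 1), -1)) = Mul(Add(-6, l), Pow(Add(1, F), -1)) = Mul(Pow(Add(1, F), -1), Add(-6, l)))
Function('R')(J, c) = Mul(4, Pow(J, 2)) (Function('R')(J, c) = Pow(Mul(2, J), 2) = Mul(4, Pow(J, 2)))
Mul(Function('s')(6, 24), Add(Function('K')(21, -13), Function('R')(-20, 34))) = Mul(-32, Add(Mul(Pow(Add(1, 21), -1), Add(-6, -13)), Mul(4, Pow(-20, 2)))) = Mul(-32, Add(Mul(Pow(22, -1), -19), Mul(4, 400))) = Mul(-32, Add(Mul(Rational(1, 22), -19), 1600)) = Mul(-32, Add(Rational(-19, 22), 1600)) = Mul(-32, Rational(35181, 22)) = Rational(-562896, 11)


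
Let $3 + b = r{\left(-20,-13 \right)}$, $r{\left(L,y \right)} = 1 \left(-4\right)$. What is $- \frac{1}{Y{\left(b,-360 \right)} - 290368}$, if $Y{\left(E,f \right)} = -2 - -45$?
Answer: $\frac{1}{290325} \approx 3.4444 \cdot 10^{-6}$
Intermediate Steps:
$r{\left(L,y \right)} = -4$
$b = -7$ ($b = -3 - 4 = -7$)
$Y{\left(E,f \right)} = 43$ ($Y{\left(E,f \right)} = -2 + 45 = 43$)
$- \frac{1}{Y{\left(b,-360 \right)} - 290368} = - \frac{1}{43 - 290368} = - \frac{1}{-290325} = \left(-1\right) \left(- \frac{1}{290325}\right) = \frac{1}{290325}$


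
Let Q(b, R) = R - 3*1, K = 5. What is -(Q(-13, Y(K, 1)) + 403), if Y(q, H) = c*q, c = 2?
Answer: -410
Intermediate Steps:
Y(q, H) = 2*q
Q(b, R) = -3 + R (Q(b, R) = R - 3 = -3 + R)
-(Q(-13, Y(K, 1)) + 403) = -((-3 + 2*5) + 403) = -((-3 + 10) + 403) = -(7 + 403) = -1*410 = -410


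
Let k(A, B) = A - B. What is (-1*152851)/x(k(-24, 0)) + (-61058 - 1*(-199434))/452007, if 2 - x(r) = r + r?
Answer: -69082803157/22600350 ≈ -3056.7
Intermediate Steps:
x(r) = 2 - 2*r (x(r) = 2 - (r + r) = 2 - 2*r)
(-1*152851)/x(k(-24, 0)) + (-61058 - 1*(-199434))/452007 = (-1*152851)/(2 - 2*(-24 - 1*0)) + (-61058 - 1*(-199434))/452007 = -152851/(2 - 2*(-24 + 0)) + (-61058 + 199434)*(1/452007) = -152851/(2 - 2*(-24)) + 138376*(1/452007) = -152851/(2 + 48) + 138376/452007 = -152851/50 + 138376/452007 = -69082803157/22600350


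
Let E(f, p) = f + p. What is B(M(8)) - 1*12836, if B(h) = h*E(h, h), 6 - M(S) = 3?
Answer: -12818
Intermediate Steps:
M(S) = 3 (M(S) = 6 - 1*3 = 6 - 3 = 3)
B(h) = 2*h² (B(h) = h*(h + h) = h*(2*h) = 2*h²)
B(M(8)) - 1*12836 = 2*3² - 1*12836 = 2*9 - 12836 = 18 - 12836 = -12818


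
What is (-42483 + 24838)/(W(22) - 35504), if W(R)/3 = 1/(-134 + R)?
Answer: 1976240/3976451 ≈ 0.49699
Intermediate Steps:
W(R) = 3/(-134 + R)
(-42483 + 24838)/(W(22) - 35504) = (-42483 + 24838)/(3/(-134 + 22) - 35504) = -17645/(3/(-112) - 35504) = -17645/(3*(-1/112) - 35504) = -17645/(-3/112 - 35504) = -17645/(-3976451/112) = -17645*(-112/3976451) = 1976240/3976451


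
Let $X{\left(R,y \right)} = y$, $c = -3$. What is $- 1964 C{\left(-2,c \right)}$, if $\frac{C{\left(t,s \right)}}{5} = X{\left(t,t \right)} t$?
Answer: $-39280$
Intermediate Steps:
$C{\left(t,s \right)} = 5 t^{2}$ ($C{\left(t,s \right)} = 5 t t = 5 t^{2}$)
$- 1964 C{\left(-2,c \right)} = - 1964 \cdot 5 \left(-2\right)^{2} = - 1964 \cdot 5 \cdot 4 = \left(-1964\right) 20 = -39280$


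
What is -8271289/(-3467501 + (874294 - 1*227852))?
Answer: 8271289/2821059 ≈ 2.9320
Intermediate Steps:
-8271289/(-3467501 + (874294 - 1*227852)) = -8271289/(-3467501 + (874294 - 227852)) = -8271289/(-3467501 + 646442) = -8271289/(-2821059) = -8271289*(-1/2821059) = 8271289/2821059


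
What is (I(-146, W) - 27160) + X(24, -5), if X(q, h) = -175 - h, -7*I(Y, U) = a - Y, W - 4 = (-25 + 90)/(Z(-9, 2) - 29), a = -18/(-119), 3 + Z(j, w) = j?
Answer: -22783282/833 ≈ -27351.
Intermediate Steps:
Z(j, w) = -3 + j
a = 18/119 (a = -18*(-1/119) = 18/119 ≈ 0.15126)
W = 99/41 (W = 4 + (-25 + 90)/((-3 - 9) - 29) = 4 + 65/(-12 - 29) = 4 + 65/(-41) = 4 + 65*(-1/41) = 4 - 65/41 = 99/41 ≈ 2.4146)
I(Y, U) = -18/833 + Y/7 (I(Y, U) = -(18/119 - Y)/7 = -18/833 + Y/7)
(I(-146, W) - 27160) + X(24, -5) = ((-18/833 + (⅐)*(-146)) - 27160) + (-175 - 1*(-5)) = ((-18/833 - 146/7) - 27160) + (-175 + 5) = (-17392/833 - 27160) - 170 = -22641672/833 - 170 = -22783282/833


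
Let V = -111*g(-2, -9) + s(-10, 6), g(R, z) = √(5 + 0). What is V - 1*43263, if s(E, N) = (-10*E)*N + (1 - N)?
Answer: -42668 - 111*√5 ≈ -42916.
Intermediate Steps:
g(R, z) = √5
s(E, N) = 1 - N - 10*E*N (s(E, N) = -10*E*N + (1 - N) = 1 - N - 10*E*N)
V = 595 - 111*√5 (V = -111*√5 + (1 - 1*6 - 10*(-10)*6) = -111*√5 + (1 - 6 + 600) = -111*√5 + 595 = 595 - 111*√5 ≈ 346.80)
V - 1*43263 = (595 - 111*√5) - 1*43263 = (595 - 111*√5) - 43263 = -42668 - 111*√5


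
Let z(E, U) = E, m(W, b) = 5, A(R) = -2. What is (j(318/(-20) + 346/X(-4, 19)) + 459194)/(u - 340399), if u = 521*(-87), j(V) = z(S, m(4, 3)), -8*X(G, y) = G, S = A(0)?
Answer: -229596/192863 ≈ -1.1905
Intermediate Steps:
S = -2
X(G, y) = -G/8
j(V) = -2
u = -45327
(j(318/(-20) + 346/X(-4, 19)) + 459194)/(u - 340399) = (-2 + 459194)/(-45327 - 340399) = 459192/(-385726) = 459192*(-1/385726) = -229596/192863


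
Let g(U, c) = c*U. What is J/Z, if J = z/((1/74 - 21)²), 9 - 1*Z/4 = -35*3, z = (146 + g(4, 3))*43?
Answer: 4650493/137473113 ≈ 0.033828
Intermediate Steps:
g(U, c) = U*c
z = 6794 (z = (146 + 4*3)*43 = (146 + 12)*43 = 158*43 = 6794)
Z = 456 (Z = 36 - (-140)*3 = 36 - 4*(-105) = 36 + 420 = 456)
J = 37203944/2411809 (J = 6794/((1/74 - 21)²) = 6794/((-1553/74)²) = 6794/(2411809/5476) = 6794*(5476/2411809) = 37203944/2411809 ≈ 15.426)
J/Z = (37203944/2411809)/456 = (37203944/2411809)*(1/456) = 4650493/137473113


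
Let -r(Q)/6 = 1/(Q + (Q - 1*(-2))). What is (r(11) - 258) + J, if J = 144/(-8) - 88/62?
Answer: -34431/124 ≈ -277.67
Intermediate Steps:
r(Q) = -6/(2 + 2*Q) (r(Q) = -6/(Q + (Q - 1*(-2))) = -6/(Q + (Q + 2)) = -6/(Q + (2 + Q)) = -6/(2 + 2*Q))
J = -602/31 (J = 144*(-⅛) - 88*1/62 = -18 - 44/31 = -602/31 ≈ -19.419)
(r(11) - 258) + J = (-3/(1 + 11) - 258) - 602/31 = (-3/12 - 258) - 602/31 = (-3*1/12 - 258) - 602/31 = (-¼ - 258) - 602/31 = -1033/4 - 602/31 = -34431/124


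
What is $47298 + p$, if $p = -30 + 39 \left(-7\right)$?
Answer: $46995$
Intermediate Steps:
$p = -303$ ($p = -30 - 273 = -303$)
$47298 + p = 47298 - 303 = 46995$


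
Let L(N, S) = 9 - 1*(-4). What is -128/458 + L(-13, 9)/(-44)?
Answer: -5793/10076 ≈ -0.57493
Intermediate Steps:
L(N, S) = 13 (L(N, S) = 9 + 4 = 13)
-128/458 + L(-13, 9)/(-44) = -128/458 + 13/(-44) = -128*1/458 + 13*(-1/44) = -64/229 - 13/44 = -5793/10076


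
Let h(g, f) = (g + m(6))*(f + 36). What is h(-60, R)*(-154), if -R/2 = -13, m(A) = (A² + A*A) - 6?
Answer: -57288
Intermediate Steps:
m(A) = -6 + 2*A² (m(A) = (A² + A²) - 6 = 2*A² - 6 = -6 + 2*A²)
R = 26 (R = -2*(-13) = 26)
h(g, f) = (36 + f)*(66 + g) (h(g, f) = (g + (-6 + 2*6²))*(f + 36) = (g + (-6 + 2*36))*(36 + f) = (g + (-6 + 72))*(36 + f) = (g + 66)*(36 + f) = (66 + g)*(36 + f) = (36 + f)*(66 + g))
h(-60, R)*(-154) = (2376 + 36*(-60) + 66*26 + 26*(-60))*(-154) = (2376 - 2160 + 1716 - 1560)*(-154) = 372*(-154) = -57288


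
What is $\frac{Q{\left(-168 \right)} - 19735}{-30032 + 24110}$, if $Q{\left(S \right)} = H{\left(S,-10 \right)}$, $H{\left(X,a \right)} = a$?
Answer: $\frac{19745}{5922} \approx 3.3342$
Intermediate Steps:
$Q{\left(S \right)} = -10$
$\frac{Q{\left(-168 \right)} - 19735}{-30032 + 24110} = \frac{-10 - 19735}{-30032 + 24110} = - \frac{19745}{-5922} = \left(-19745\right) \left(- \frac{1}{5922}\right) = \frac{19745}{5922}$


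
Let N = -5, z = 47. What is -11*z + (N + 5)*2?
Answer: -517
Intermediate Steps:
-11*z + (N + 5)*2 = -11*47 + (-5 + 5)*2 = -517 + 0*2 = -517 + 0 = -517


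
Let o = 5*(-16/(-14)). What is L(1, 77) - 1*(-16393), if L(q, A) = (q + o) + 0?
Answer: 114798/7 ≈ 16400.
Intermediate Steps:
o = 40/7 (o = 5*(-16*(-1/14)) = 5*(8/7) = 40/7 ≈ 5.7143)
L(q, A) = 40/7 + q (L(q, A) = (q + 40/7) + 0 = (40/7 + q) + 0 = 40/7 + q)
L(1, 77) - 1*(-16393) = (40/7 + 1) - 1*(-16393) = 47/7 + 16393 = 114798/7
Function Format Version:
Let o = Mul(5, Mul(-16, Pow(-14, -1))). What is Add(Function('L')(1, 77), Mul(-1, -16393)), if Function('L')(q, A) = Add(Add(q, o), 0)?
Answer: Rational(114798, 7) ≈ 16400.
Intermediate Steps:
o = Rational(40, 7) (o = Mul(5, Mul(-16, Rational(-1, 14))) = Mul(5, Rational(8, 7)) = Rational(40, 7) ≈ 5.7143)
Function('L')(q, A) = Add(Rational(40, 7), q) (Function('L')(q, A) = Add(Add(q, Rational(40, 7)), 0) = Add(Add(Rational(40, 7), q), 0) = Add(Rational(40, 7), q))
Add(Function('L')(1, 77), Mul(-1, -16393)) = Add(Add(Rational(40, 7), 1), Mul(-1, -16393)) = Add(Rational(47, 7), 16393) = Rational(114798, 7)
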